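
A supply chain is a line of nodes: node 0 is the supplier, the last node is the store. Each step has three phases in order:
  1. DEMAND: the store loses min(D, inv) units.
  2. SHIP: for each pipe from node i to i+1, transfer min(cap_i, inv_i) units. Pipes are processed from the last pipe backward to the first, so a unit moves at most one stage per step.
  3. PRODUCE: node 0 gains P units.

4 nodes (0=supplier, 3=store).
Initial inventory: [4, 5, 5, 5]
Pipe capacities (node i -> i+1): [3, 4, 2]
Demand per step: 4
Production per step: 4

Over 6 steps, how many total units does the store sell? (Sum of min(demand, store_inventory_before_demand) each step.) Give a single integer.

Answer: 15

Derivation:
Step 1: sold=4 (running total=4) -> [5 4 7 3]
Step 2: sold=3 (running total=7) -> [6 3 9 2]
Step 3: sold=2 (running total=9) -> [7 3 10 2]
Step 4: sold=2 (running total=11) -> [8 3 11 2]
Step 5: sold=2 (running total=13) -> [9 3 12 2]
Step 6: sold=2 (running total=15) -> [10 3 13 2]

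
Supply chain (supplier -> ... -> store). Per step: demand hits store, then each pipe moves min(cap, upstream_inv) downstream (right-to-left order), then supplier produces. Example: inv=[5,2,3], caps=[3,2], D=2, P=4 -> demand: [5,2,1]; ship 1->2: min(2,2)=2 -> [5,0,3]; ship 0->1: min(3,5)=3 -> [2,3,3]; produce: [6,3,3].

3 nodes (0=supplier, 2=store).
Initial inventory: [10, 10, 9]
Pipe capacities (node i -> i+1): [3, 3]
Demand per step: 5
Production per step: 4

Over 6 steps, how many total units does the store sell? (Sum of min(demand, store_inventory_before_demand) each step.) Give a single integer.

Answer: 24

Derivation:
Step 1: sold=5 (running total=5) -> [11 10 7]
Step 2: sold=5 (running total=10) -> [12 10 5]
Step 3: sold=5 (running total=15) -> [13 10 3]
Step 4: sold=3 (running total=18) -> [14 10 3]
Step 5: sold=3 (running total=21) -> [15 10 3]
Step 6: sold=3 (running total=24) -> [16 10 3]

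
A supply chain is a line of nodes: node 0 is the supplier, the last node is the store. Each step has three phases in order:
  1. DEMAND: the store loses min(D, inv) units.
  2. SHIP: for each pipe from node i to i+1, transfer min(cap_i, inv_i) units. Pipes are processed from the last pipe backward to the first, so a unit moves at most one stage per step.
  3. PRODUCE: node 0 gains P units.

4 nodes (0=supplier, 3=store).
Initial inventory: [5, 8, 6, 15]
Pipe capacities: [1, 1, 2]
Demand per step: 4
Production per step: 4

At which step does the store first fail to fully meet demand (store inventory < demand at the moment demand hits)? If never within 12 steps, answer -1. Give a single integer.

Step 1: demand=4,sold=4 ship[2->3]=2 ship[1->2]=1 ship[0->1]=1 prod=4 -> [8 8 5 13]
Step 2: demand=4,sold=4 ship[2->3]=2 ship[1->2]=1 ship[0->1]=1 prod=4 -> [11 8 4 11]
Step 3: demand=4,sold=4 ship[2->3]=2 ship[1->2]=1 ship[0->1]=1 prod=4 -> [14 8 3 9]
Step 4: demand=4,sold=4 ship[2->3]=2 ship[1->2]=1 ship[0->1]=1 prod=4 -> [17 8 2 7]
Step 5: demand=4,sold=4 ship[2->3]=2 ship[1->2]=1 ship[0->1]=1 prod=4 -> [20 8 1 5]
Step 6: demand=4,sold=4 ship[2->3]=1 ship[1->2]=1 ship[0->1]=1 prod=4 -> [23 8 1 2]
Step 7: demand=4,sold=2 ship[2->3]=1 ship[1->2]=1 ship[0->1]=1 prod=4 -> [26 8 1 1]
Step 8: demand=4,sold=1 ship[2->3]=1 ship[1->2]=1 ship[0->1]=1 prod=4 -> [29 8 1 1]
Step 9: demand=4,sold=1 ship[2->3]=1 ship[1->2]=1 ship[0->1]=1 prod=4 -> [32 8 1 1]
Step 10: demand=4,sold=1 ship[2->3]=1 ship[1->2]=1 ship[0->1]=1 prod=4 -> [35 8 1 1]
Step 11: demand=4,sold=1 ship[2->3]=1 ship[1->2]=1 ship[0->1]=1 prod=4 -> [38 8 1 1]
Step 12: demand=4,sold=1 ship[2->3]=1 ship[1->2]=1 ship[0->1]=1 prod=4 -> [41 8 1 1]
First stockout at step 7

7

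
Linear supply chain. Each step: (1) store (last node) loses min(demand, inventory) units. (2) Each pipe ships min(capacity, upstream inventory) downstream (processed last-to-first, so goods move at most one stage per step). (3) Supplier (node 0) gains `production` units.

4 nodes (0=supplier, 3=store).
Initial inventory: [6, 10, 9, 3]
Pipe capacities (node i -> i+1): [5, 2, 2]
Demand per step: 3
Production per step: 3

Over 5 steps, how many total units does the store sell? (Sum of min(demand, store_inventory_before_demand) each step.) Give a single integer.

Step 1: sold=3 (running total=3) -> [4 13 9 2]
Step 2: sold=2 (running total=5) -> [3 15 9 2]
Step 3: sold=2 (running total=7) -> [3 16 9 2]
Step 4: sold=2 (running total=9) -> [3 17 9 2]
Step 5: sold=2 (running total=11) -> [3 18 9 2]

Answer: 11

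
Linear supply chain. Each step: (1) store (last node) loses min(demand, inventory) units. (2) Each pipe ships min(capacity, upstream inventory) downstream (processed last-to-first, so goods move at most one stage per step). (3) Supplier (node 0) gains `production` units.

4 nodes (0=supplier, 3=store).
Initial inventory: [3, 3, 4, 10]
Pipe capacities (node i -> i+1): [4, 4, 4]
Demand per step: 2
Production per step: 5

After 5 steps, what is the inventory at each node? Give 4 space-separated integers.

Step 1: demand=2,sold=2 ship[2->3]=4 ship[1->2]=3 ship[0->1]=3 prod=5 -> inv=[5 3 3 12]
Step 2: demand=2,sold=2 ship[2->3]=3 ship[1->2]=3 ship[0->1]=4 prod=5 -> inv=[6 4 3 13]
Step 3: demand=2,sold=2 ship[2->3]=3 ship[1->2]=4 ship[0->1]=4 prod=5 -> inv=[7 4 4 14]
Step 4: demand=2,sold=2 ship[2->3]=4 ship[1->2]=4 ship[0->1]=4 prod=5 -> inv=[8 4 4 16]
Step 5: demand=2,sold=2 ship[2->3]=4 ship[1->2]=4 ship[0->1]=4 prod=5 -> inv=[9 4 4 18]

9 4 4 18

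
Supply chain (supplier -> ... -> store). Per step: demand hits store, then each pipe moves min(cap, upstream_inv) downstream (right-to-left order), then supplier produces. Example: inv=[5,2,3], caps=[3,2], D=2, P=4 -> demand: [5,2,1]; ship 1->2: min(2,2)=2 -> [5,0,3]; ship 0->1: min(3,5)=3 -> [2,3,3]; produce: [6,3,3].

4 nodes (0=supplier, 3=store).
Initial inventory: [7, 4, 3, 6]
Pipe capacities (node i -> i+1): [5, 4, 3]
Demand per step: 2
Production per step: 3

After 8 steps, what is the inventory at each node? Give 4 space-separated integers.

Step 1: demand=2,sold=2 ship[2->3]=3 ship[1->2]=4 ship[0->1]=5 prod=3 -> inv=[5 5 4 7]
Step 2: demand=2,sold=2 ship[2->3]=3 ship[1->2]=4 ship[0->1]=5 prod=3 -> inv=[3 6 5 8]
Step 3: demand=2,sold=2 ship[2->3]=3 ship[1->2]=4 ship[0->1]=3 prod=3 -> inv=[3 5 6 9]
Step 4: demand=2,sold=2 ship[2->3]=3 ship[1->2]=4 ship[0->1]=3 prod=3 -> inv=[3 4 7 10]
Step 5: demand=2,sold=2 ship[2->3]=3 ship[1->2]=4 ship[0->1]=3 prod=3 -> inv=[3 3 8 11]
Step 6: demand=2,sold=2 ship[2->3]=3 ship[1->2]=3 ship[0->1]=3 prod=3 -> inv=[3 3 8 12]
Step 7: demand=2,sold=2 ship[2->3]=3 ship[1->2]=3 ship[0->1]=3 prod=3 -> inv=[3 3 8 13]
Step 8: demand=2,sold=2 ship[2->3]=3 ship[1->2]=3 ship[0->1]=3 prod=3 -> inv=[3 3 8 14]

3 3 8 14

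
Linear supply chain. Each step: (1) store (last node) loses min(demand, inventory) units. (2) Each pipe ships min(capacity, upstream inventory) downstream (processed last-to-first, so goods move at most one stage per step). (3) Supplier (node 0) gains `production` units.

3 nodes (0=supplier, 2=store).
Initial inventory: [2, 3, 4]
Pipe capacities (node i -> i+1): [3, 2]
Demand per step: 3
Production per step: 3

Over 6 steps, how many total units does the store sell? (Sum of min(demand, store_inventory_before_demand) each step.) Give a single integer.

Answer: 14

Derivation:
Step 1: sold=3 (running total=3) -> [3 3 3]
Step 2: sold=3 (running total=6) -> [3 4 2]
Step 3: sold=2 (running total=8) -> [3 5 2]
Step 4: sold=2 (running total=10) -> [3 6 2]
Step 5: sold=2 (running total=12) -> [3 7 2]
Step 6: sold=2 (running total=14) -> [3 8 2]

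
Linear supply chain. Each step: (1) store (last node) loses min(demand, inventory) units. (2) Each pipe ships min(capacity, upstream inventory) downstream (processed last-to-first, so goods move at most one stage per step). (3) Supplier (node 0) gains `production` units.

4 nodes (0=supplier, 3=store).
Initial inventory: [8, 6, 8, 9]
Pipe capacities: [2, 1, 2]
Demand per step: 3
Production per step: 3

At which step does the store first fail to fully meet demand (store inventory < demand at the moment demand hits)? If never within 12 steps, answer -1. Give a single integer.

Step 1: demand=3,sold=3 ship[2->3]=2 ship[1->2]=1 ship[0->1]=2 prod=3 -> [9 7 7 8]
Step 2: demand=3,sold=3 ship[2->3]=2 ship[1->2]=1 ship[0->1]=2 prod=3 -> [10 8 6 7]
Step 3: demand=3,sold=3 ship[2->3]=2 ship[1->2]=1 ship[0->1]=2 prod=3 -> [11 9 5 6]
Step 4: demand=3,sold=3 ship[2->3]=2 ship[1->2]=1 ship[0->1]=2 prod=3 -> [12 10 4 5]
Step 5: demand=3,sold=3 ship[2->3]=2 ship[1->2]=1 ship[0->1]=2 prod=3 -> [13 11 3 4]
Step 6: demand=3,sold=3 ship[2->3]=2 ship[1->2]=1 ship[0->1]=2 prod=3 -> [14 12 2 3]
Step 7: demand=3,sold=3 ship[2->3]=2 ship[1->2]=1 ship[0->1]=2 prod=3 -> [15 13 1 2]
Step 8: demand=3,sold=2 ship[2->3]=1 ship[1->2]=1 ship[0->1]=2 prod=3 -> [16 14 1 1]
Step 9: demand=3,sold=1 ship[2->3]=1 ship[1->2]=1 ship[0->1]=2 prod=3 -> [17 15 1 1]
Step 10: demand=3,sold=1 ship[2->3]=1 ship[1->2]=1 ship[0->1]=2 prod=3 -> [18 16 1 1]
Step 11: demand=3,sold=1 ship[2->3]=1 ship[1->2]=1 ship[0->1]=2 prod=3 -> [19 17 1 1]
Step 12: demand=3,sold=1 ship[2->3]=1 ship[1->2]=1 ship[0->1]=2 prod=3 -> [20 18 1 1]
First stockout at step 8

8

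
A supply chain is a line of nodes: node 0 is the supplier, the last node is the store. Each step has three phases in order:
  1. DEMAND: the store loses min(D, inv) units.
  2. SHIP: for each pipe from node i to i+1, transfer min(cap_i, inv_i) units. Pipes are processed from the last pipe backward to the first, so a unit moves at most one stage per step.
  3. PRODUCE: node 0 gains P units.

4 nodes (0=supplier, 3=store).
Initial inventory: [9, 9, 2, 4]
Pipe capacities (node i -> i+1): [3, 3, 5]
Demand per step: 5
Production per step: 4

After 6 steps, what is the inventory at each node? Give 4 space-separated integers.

Step 1: demand=5,sold=4 ship[2->3]=2 ship[1->2]=3 ship[0->1]=3 prod=4 -> inv=[10 9 3 2]
Step 2: demand=5,sold=2 ship[2->3]=3 ship[1->2]=3 ship[0->1]=3 prod=4 -> inv=[11 9 3 3]
Step 3: demand=5,sold=3 ship[2->3]=3 ship[1->2]=3 ship[0->1]=3 prod=4 -> inv=[12 9 3 3]
Step 4: demand=5,sold=3 ship[2->3]=3 ship[1->2]=3 ship[0->1]=3 prod=4 -> inv=[13 9 3 3]
Step 5: demand=5,sold=3 ship[2->3]=3 ship[1->2]=3 ship[0->1]=3 prod=4 -> inv=[14 9 3 3]
Step 6: demand=5,sold=3 ship[2->3]=3 ship[1->2]=3 ship[0->1]=3 prod=4 -> inv=[15 9 3 3]

15 9 3 3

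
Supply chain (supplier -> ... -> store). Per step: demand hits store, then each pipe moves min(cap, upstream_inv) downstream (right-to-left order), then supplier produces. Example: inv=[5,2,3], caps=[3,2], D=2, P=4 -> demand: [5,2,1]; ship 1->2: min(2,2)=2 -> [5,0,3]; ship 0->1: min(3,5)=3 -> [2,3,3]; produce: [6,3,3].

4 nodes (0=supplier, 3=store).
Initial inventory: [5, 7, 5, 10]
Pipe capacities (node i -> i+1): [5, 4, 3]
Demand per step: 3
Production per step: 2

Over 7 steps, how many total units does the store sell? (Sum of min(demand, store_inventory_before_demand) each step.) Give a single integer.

Answer: 21

Derivation:
Step 1: sold=3 (running total=3) -> [2 8 6 10]
Step 2: sold=3 (running total=6) -> [2 6 7 10]
Step 3: sold=3 (running total=9) -> [2 4 8 10]
Step 4: sold=3 (running total=12) -> [2 2 9 10]
Step 5: sold=3 (running total=15) -> [2 2 8 10]
Step 6: sold=3 (running total=18) -> [2 2 7 10]
Step 7: sold=3 (running total=21) -> [2 2 6 10]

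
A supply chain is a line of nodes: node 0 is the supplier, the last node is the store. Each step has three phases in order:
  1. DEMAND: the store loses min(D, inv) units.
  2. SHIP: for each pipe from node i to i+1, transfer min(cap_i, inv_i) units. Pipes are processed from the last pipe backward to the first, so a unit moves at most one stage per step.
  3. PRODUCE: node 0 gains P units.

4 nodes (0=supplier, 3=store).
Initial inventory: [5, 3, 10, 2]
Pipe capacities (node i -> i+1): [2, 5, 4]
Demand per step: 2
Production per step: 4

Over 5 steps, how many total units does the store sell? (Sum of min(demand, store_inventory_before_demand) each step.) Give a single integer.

Answer: 10

Derivation:
Step 1: sold=2 (running total=2) -> [7 2 9 4]
Step 2: sold=2 (running total=4) -> [9 2 7 6]
Step 3: sold=2 (running total=6) -> [11 2 5 8]
Step 4: sold=2 (running total=8) -> [13 2 3 10]
Step 5: sold=2 (running total=10) -> [15 2 2 11]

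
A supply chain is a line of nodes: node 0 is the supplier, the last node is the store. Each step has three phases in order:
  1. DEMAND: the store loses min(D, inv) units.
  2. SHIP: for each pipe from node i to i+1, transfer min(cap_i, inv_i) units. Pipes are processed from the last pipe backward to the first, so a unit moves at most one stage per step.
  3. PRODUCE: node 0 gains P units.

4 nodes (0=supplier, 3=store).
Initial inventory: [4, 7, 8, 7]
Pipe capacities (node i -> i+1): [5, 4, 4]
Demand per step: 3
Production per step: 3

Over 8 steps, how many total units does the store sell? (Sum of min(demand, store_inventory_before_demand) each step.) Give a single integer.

Answer: 24

Derivation:
Step 1: sold=3 (running total=3) -> [3 7 8 8]
Step 2: sold=3 (running total=6) -> [3 6 8 9]
Step 3: sold=3 (running total=9) -> [3 5 8 10]
Step 4: sold=3 (running total=12) -> [3 4 8 11]
Step 5: sold=3 (running total=15) -> [3 3 8 12]
Step 6: sold=3 (running total=18) -> [3 3 7 13]
Step 7: sold=3 (running total=21) -> [3 3 6 14]
Step 8: sold=3 (running total=24) -> [3 3 5 15]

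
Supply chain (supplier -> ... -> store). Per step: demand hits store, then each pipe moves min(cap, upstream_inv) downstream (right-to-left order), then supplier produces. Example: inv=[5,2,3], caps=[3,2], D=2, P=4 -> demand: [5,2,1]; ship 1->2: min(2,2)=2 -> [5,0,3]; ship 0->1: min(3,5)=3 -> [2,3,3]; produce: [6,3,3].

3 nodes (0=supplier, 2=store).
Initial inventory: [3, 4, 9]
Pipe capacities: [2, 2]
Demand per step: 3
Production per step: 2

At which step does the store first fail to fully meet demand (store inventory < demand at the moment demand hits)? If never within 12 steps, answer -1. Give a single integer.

Step 1: demand=3,sold=3 ship[1->2]=2 ship[0->1]=2 prod=2 -> [3 4 8]
Step 2: demand=3,sold=3 ship[1->2]=2 ship[0->1]=2 prod=2 -> [3 4 7]
Step 3: demand=3,sold=3 ship[1->2]=2 ship[0->1]=2 prod=2 -> [3 4 6]
Step 4: demand=3,sold=3 ship[1->2]=2 ship[0->1]=2 prod=2 -> [3 4 5]
Step 5: demand=3,sold=3 ship[1->2]=2 ship[0->1]=2 prod=2 -> [3 4 4]
Step 6: demand=3,sold=3 ship[1->2]=2 ship[0->1]=2 prod=2 -> [3 4 3]
Step 7: demand=3,sold=3 ship[1->2]=2 ship[0->1]=2 prod=2 -> [3 4 2]
Step 8: demand=3,sold=2 ship[1->2]=2 ship[0->1]=2 prod=2 -> [3 4 2]
Step 9: demand=3,sold=2 ship[1->2]=2 ship[0->1]=2 prod=2 -> [3 4 2]
Step 10: demand=3,sold=2 ship[1->2]=2 ship[0->1]=2 prod=2 -> [3 4 2]
Step 11: demand=3,sold=2 ship[1->2]=2 ship[0->1]=2 prod=2 -> [3 4 2]
Step 12: demand=3,sold=2 ship[1->2]=2 ship[0->1]=2 prod=2 -> [3 4 2]
First stockout at step 8

8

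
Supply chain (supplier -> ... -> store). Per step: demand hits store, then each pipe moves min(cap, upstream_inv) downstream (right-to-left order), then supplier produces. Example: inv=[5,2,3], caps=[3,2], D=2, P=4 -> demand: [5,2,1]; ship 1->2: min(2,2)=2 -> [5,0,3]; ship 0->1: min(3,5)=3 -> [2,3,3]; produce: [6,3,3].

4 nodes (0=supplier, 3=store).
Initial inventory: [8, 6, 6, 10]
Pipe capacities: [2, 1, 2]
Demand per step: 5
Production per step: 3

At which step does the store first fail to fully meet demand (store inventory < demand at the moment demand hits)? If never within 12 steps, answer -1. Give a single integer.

Step 1: demand=5,sold=5 ship[2->3]=2 ship[1->2]=1 ship[0->1]=2 prod=3 -> [9 7 5 7]
Step 2: demand=5,sold=5 ship[2->3]=2 ship[1->2]=1 ship[0->1]=2 prod=3 -> [10 8 4 4]
Step 3: demand=5,sold=4 ship[2->3]=2 ship[1->2]=1 ship[0->1]=2 prod=3 -> [11 9 3 2]
Step 4: demand=5,sold=2 ship[2->3]=2 ship[1->2]=1 ship[0->1]=2 prod=3 -> [12 10 2 2]
Step 5: demand=5,sold=2 ship[2->3]=2 ship[1->2]=1 ship[0->1]=2 prod=3 -> [13 11 1 2]
Step 6: demand=5,sold=2 ship[2->3]=1 ship[1->2]=1 ship[0->1]=2 prod=3 -> [14 12 1 1]
Step 7: demand=5,sold=1 ship[2->3]=1 ship[1->2]=1 ship[0->1]=2 prod=3 -> [15 13 1 1]
Step 8: demand=5,sold=1 ship[2->3]=1 ship[1->2]=1 ship[0->1]=2 prod=3 -> [16 14 1 1]
Step 9: demand=5,sold=1 ship[2->3]=1 ship[1->2]=1 ship[0->1]=2 prod=3 -> [17 15 1 1]
Step 10: demand=5,sold=1 ship[2->3]=1 ship[1->2]=1 ship[0->1]=2 prod=3 -> [18 16 1 1]
Step 11: demand=5,sold=1 ship[2->3]=1 ship[1->2]=1 ship[0->1]=2 prod=3 -> [19 17 1 1]
Step 12: demand=5,sold=1 ship[2->3]=1 ship[1->2]=1 ship[0->1]=2 prod=3 -> [20 18 1 1]
First stockout at step 3

3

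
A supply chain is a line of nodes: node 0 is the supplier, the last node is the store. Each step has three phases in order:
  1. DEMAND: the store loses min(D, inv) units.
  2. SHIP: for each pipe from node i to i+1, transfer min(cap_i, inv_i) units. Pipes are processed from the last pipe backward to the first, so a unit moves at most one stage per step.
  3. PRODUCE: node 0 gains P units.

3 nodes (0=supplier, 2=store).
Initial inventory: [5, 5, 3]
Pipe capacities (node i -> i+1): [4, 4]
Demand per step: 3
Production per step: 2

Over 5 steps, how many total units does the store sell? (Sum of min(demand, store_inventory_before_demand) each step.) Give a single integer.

Answer: 15

Derivation:
Step 1: sold=3 (running total=3) -> [3 5 4]
Step 2: sold=3 (running total=6) -> [2 4 5]
Step 3: sold=3 (running total=9) -> [2 2 6]
Step 4: sold=3 (running total=12) -> [2 2 5]
Step 5: sold=3 (running total=15) -> [2 2 4]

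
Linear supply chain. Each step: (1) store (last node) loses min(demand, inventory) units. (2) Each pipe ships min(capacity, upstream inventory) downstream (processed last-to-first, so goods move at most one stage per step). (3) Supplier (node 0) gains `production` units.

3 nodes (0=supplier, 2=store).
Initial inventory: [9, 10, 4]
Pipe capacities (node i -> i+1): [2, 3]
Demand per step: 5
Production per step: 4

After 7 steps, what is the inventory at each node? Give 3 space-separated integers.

Step 1: demand=5,sold=4 ship[1->2]=3 ship[0->1]=2 prod=4 -> inv=[11 9 3]
Step 2: demand=5,sold=3 ship[1->2]=3 ship[0->1]=2 prod=4 -> inv=[13 8 3]
Step 3: demand=5,sold=3 ship[1->2]=3 ship[0->1]=2 prod=4 -> inv=[15 7 3]
Step 4: demand=5,sold=3 ship[1->2]=3 ship[0->1]=2 prod=4 -> inv=[17 6 3]
Step 5: demand=5,sold=3 ship[1->2]=3 ship[0->1]=2 prod=4 -> inv=[19 5 3]
Step 6: demand=5,sold=3 ship[1->2]=3 ship[0->1]=2 prod=4 -> inv=[21 4 3]
Step 7: demand=5,sold=3 ship[1->2]=3 ship[0->1]=2 prod=4 -> inv=[23 3 3]

23 3 3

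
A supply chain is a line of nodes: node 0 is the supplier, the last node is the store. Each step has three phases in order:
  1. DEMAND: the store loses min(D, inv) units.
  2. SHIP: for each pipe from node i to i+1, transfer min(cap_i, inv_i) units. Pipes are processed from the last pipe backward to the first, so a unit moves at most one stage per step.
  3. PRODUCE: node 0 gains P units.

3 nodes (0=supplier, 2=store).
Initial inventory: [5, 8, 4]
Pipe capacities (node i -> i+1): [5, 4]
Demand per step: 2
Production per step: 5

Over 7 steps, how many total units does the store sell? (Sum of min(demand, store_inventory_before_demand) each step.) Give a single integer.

Answer: 14

Derivation:
Step 1: sold=2 (running total=2) -> [5 9 6]
Step 2: sold=2 (running total=4) -> [5 10 8]
Step 3: sold=2 (running total=6) -> [5 11 10]
Step 4: sold=2 (running total=8) -> [5 12 12]
Step 5: sold=2 (running total=10) -> [5 13 14]
Step 6: sold=2 (running total=12) -> [5 14 16]
Step 7: sold=2 (running total=14) -> [5 15 18]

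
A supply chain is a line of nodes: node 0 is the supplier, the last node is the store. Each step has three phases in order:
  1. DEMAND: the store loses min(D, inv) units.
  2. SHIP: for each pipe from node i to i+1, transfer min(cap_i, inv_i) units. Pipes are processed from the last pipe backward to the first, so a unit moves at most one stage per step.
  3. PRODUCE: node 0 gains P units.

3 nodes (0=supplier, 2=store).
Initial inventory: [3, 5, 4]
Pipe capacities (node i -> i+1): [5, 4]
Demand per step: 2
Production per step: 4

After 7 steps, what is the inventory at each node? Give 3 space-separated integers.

Step 1: demand=2,sold=2 ship[1->2]=4 ship[0->1]=3 prod=4 -> inv=[4 4 6]
Step 2: demand=2,sold=2 ship[1->2]=4 ship[0->1]=4 prod=4 -> inv=[4 4 8]
Step 3: demand=2,sold=2 ship[1->2]=4 ship[0->1]=4 prod=4 -> inv=[4 4 10]
Step 4: demand=2,sold=2 ship[1->2]=4 ship[0->1]=4 prod=4 -> inv=[4 4 12]
Step 5: demand=2,sold=2 ship[1->2]=4 ship[0->1]=4 prod=4 -> inv=[4 4 14]
Step 6: demand=2,sold=2 ship[1->2]=4 ship[0->1]=4 prod=4 -> inv=[4 4 16]
Step 7: demand=2,sold=2 ship[1->2]=4 ship[0->1]=4 prod=4 -> inv=[4 4 18]

4 4 18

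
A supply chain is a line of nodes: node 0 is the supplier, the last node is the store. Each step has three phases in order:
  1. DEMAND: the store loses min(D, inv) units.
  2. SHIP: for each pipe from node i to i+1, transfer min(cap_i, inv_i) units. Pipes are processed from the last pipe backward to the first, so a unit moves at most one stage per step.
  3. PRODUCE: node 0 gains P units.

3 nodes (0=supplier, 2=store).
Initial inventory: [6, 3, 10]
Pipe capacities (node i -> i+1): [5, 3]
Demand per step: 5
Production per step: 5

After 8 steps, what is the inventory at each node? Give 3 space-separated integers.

Step 1: demand=5,sold=5 ship[1->2]=3 ship[0->1]=5 prod=5 -> inv=[6 5 8]
Step 2: demand=5,sold=5 ship[1->2]=3 ship[0->1]=5 prod=5 -> inv=[6 7 6]
Step 3: demand=5,sold=5 ship[1->2]=3 ship[0->1]=5 prod=5 -> inv=[6 9 4]
Step 4: demand=5,sold=4 ship[1->2]=3 ship[0->1]=5 prod=5 -> inv=[6 11 3]
Step 5: demand=5,sold=3 ship[1->2]=3 ship[0->1]=5 prod=5 -> inv=[6 13 3]
Step 6: demand=5,sold=3 ship[1->2]=3 ship[0->1]=5 prod=5 -> inv=[6 15 3]
Step 7: demand=5,sold=3 ship[1->2]=3 ship[0->1]=5 prod=5 -> inv=[6 17 3]
Step 8: demand=5,sold=3 ship[1->2]=3 ship[0->1]=5 prod=5 -> inv=[6 19 3]

6 19 3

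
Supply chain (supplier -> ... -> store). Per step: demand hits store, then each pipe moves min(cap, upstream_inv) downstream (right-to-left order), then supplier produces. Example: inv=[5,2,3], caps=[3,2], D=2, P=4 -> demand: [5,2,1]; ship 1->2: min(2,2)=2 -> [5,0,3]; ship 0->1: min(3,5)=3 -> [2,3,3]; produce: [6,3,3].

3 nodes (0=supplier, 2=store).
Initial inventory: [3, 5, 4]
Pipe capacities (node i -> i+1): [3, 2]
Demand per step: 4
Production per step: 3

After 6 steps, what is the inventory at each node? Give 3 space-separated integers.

Step 1: demand=4,sold=4 ship[1->2]=2 ship[0->1]=3 prod=3 -> inv=[3 6 2]
Step 2: demand=4,sold=2 ship[1->2]=2 ship[0->1]=3 prod=3 -> inv=[3 7 2]
Step 3: demand=4,sold=2 ship[1->2]=2 ship[0->1]=3 prod=3 -> inv=[3 8 2]
Step 4: demand=4,sold=2 ship[1->2]=2 ship[0->1]=3 prod=3 -> inv=[3 9 2]
Step 5: demand=4,sold=2 ship[1->2]=2 ship[0->1]=3 prod=3 -> inv=[3 10 2]
Step 6: demand=4,sold=2 ship[1->2]=2 ship[0->1]=3 prod=3 -> inv=[3 11 2]

3 11 2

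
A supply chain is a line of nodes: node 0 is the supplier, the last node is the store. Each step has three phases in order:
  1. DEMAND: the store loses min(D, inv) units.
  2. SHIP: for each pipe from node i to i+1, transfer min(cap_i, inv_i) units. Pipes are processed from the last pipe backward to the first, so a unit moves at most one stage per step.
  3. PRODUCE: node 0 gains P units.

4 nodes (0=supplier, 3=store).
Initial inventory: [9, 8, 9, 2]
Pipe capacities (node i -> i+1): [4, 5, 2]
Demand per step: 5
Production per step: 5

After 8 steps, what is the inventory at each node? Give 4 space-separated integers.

Step 1: demand=5,sold=2 ship[2->3]=2 ship[1->2]=5 ship[0->1]=4 prod=5 -> inv=[10 7 12 2]
Step 2: demand=5,sold=2 ship[2->3]=2 ship[1->2]=5 ship[0->1]=4 prod=5 -> inv=[11 6 15 2]
Step 3: demand=5,sold=2 ship[2->3]=2 ship[1->2]=5 ship[0->1]=4 prod=5 -> inv=[12 5 18 2]
Step 4: demand=5,sold=2 ship[2->3]=2 ship[1->2]=5 ship[0->1]=4 prod=5 -> inv=[13 4 21 2]
Step 5: demand=5,sold=2 ship[2->3]=2 ship[1->2]=4 ship[0->1]=4 prod=5 -> inv=[14 4 23 2]
Step 6: demand=5,sold=2 ship[2->3]=2 ship[1->2]=4 ship[0->1]=4 prod=5 -> inv=[15 4 25 2]
Step 7: demand=5,sold=2 ship[2->3]=2 ship[1->2]=4 ship[0->1]=4 prod=5 -> inv=[16 4 27 2]
Step 8: demand=5,sold=2 ship[2->3]=2 ship[1->2]=4 ship[0->1]=4 prod=5 -> inv=[17 4 29 2]

17 4 29 2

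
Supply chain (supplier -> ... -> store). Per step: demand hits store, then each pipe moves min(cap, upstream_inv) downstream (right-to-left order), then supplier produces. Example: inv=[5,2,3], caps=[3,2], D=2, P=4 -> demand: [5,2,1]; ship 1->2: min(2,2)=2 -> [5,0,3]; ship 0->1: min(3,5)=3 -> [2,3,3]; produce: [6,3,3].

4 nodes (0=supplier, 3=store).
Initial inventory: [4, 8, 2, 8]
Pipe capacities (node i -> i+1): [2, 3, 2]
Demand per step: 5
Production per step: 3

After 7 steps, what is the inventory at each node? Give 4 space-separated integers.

Step 1: demand=5,sold=5 ship[2->3]=2 ship[1->2]=3 ship[0->1]=2 prod=3 -> inv=[5 7 3 5]
Step 2: demand=5,sold=5 ship[2->3]=2 ship[1->2]=3 ship[0->1]=2 prod=3 -> inv=[6 6 4 2]
Step 3: demand=5,sold=2 ship[2->3]=2 ship[1->2]=3 ship[0->1]=2 prod=3 -> inv=[7 5 5 2]
Step 4: demand=5,sold=2 ship[2->3]=2 ship[1->2]=3 ship[0->1]=2 prod=3 -> inv=[8 4 6 2]
Step 5: demand=5,sold=2 ship[2->3]=2 ship[1->2]=3 ship[0->1]=2 prod=3 -> inv=[9 3 7 2]
Step 6: demand=5,sold=2 ship[2->3]=2 ship[1->2]=3 ship[0->1]=2 prod=3 -> inv=[10 2 8 2]
Step 7: demand=5,sold=2 ship[2->3]=2 ship[1->2]=2 ship[0->1]=2 prod=3 -> inv=[11 2 8 2]

11 2 8 2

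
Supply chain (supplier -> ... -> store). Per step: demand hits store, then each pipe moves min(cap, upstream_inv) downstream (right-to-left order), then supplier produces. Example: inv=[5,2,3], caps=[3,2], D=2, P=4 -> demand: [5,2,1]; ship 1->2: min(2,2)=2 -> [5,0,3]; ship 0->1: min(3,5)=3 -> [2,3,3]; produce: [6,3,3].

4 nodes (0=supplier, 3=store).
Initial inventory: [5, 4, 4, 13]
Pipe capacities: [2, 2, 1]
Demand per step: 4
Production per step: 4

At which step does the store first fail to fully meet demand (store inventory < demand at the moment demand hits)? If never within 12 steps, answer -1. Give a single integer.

Step 1: demand=4,sold=4 ship[2->3]=1 ship[1->2]=2 ship[0->1]=2 prod=4 -> [7 4 5 10]
Step 2: demand=4,sold=4 ship[2->3]=1 ship[1->2]=2 ship[0->1]=2 prod=4 -> [9 4 6 7]
Step 3: demand=4,sold=4 ship[2->3]=1 ship[1->2]=2 ship[0->1]=2 prod=4 -> [11 4 7 4]
Step 4: demand=4,sold=4 ship[2->3]=1 ship[1->2]=2 ship[0->1]=2 prod=4 -> [13 4 8 1]
Step 5: demand=4,sold=1 ship[2->3]=1 ship[1->2]=2 ship[0->1]=2 prod=4 -> [15 4 9 1]
Step 6: demand=4,sold=1 ship[2->3]=1 ship[1->2]=2 ship[0->1]=2 prod=4 -> [17 4 10 1]
Step 7: demand=4,sold=1 ship[2->3]=1 ship[1->2]=2 ship[0->1]=2 prod=4 -> [19 4 11 1]
Step 8: demand=4,sold=1 ship[2->3]=1 ship[1->2]=2 ship[0->1]=2 prod=4 -> [21 4 12 1]
Step 9: demand=4,sold=1 ship[2->3]=1 ship[1->2]=2 ship[0->1]=2 prod=4 -> [23 4 13 1]
Step 10: demand=4,sold=1 ship[2->3]=1 ship[1->2]=2 ship[0->1]=2 prod=4 -> [25 4 14 1]
Step 11: demand=4,sold=1 ship[2->3]=1 ship[1->2]=2 ship[0->1]=2 prod=4 -> [27 4 15 1]
Step 12: demand=4,sold=1 ship[2->3]=1 ship[1->2]=2 ship[0->1]=2 prod=4 -> [29 4 16 1]
First stockout at step 5

5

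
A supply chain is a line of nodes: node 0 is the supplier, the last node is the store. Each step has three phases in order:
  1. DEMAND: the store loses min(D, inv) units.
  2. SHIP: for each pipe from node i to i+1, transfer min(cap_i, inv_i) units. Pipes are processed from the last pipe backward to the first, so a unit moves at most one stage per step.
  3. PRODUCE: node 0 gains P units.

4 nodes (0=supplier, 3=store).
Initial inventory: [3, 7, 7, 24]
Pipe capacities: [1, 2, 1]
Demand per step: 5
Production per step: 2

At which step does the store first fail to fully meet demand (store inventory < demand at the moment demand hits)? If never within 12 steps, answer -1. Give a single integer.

Step 1: demand=5,sold=5 ship[2->3]=1 ship[1->2]=2 ship[0->1]=1 prod=2 -> [4 6 8 20]
Step 2: demand=5,sold=5 ship[2->3]=1 ship[1->2]=2 ship[0->1]=1 prod=2 -> [5 5 9 16]
Step 3: demand=5,sold=5 ship[2->3]=1 ship[1->2]=2 ship[0->1]=1 prod=2 -> [6 4 10 12]
Step 4: demand=5,sold=5 ship[2->3]=1 ship[1->2]=2 ship[0->1]=1 prod=2 -> [7 3 11 8]
Step 5: demand=5,sold=5 ship[2->3]=1 ship[1->2]=2 ship[0->1]=1 prod=2 -> [8 2 12 4]
Step 6: demand=5,sold=4 ship[2->3]=1 ship[1->2]=2 ship[0->1]=1 prod=2 -> [9 1 13 1]
Step 7: demand=5,sold=1 ship[2->3]=1 ship[1->2]=1 ship[0->1]=1 prod=2 -> [10 1 13 1]
Step 8: demand=5,sold=1 ship[2->3]=1 ship[1->2]=1 ship[0->1]=1 prod=2 -> [11 1 13 1]
Step 9: demand=5,sold=1 ship[2->3]=1 ship[1->2]=1 ship[0->1]=1 prod=2 -> [12 1 13 1]
Step 10: demand=5,sold=1 ship[2->3]=1 ship[1->2]=1 ship[0->1]=1 prod=2 -> [13 1 13 1]
Step 11: demand=5,sold=1 ship[2->3]=1 ship[1->2]=1 ship[0->1]=1 prod=2 -> [14 1 13 1]
Step 12: demand=5,sold=1 ship[2->3]=1 ship[1->2]=1 ship[0->1]=1 prod=2 -> [15 1 13 1]
First stockout at step 6

6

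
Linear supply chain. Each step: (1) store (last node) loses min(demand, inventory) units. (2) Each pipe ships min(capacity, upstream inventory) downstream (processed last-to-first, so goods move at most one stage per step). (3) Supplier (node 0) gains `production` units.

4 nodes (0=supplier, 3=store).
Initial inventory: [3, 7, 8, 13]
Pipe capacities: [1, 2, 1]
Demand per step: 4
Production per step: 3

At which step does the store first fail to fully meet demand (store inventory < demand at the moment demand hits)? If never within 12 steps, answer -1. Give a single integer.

Step 1: demand=4,sold=4 ship[2->3]=1 ship[1->2]=2 ship[0->1]=1 prod=3 -> [5 6 9 10]
Step 2: demand=4,sold=4 ship[2->3]=1 ship[1->2]=2 ship[0->1]=1 prod=3 -> [7 5 10 7]
Step 3: demand=4,sold=4 ship[2->3]=1 ship[1->2]=2 ship[0->1]=1 prod=3 -> [9 4 11 4]
Step 4: demand=4,sold=4 ship[2->3]=1 ship[1->2]=2 ship[0->1]=1 prod=3 -> [11 3 12 1]
Step 5: demand=4,sold=1 ship[2->3]=1 ship[1->2]=2 ship[0->1]=1 prod=3 -> [13 2 13 1]
Step 6: demand=4,sold=1 ship[2->3]=1 ship[1->2]=2 ship[0->1]=1 prod=3 -> [15 1 14 1]
Step 7: demand=4,sold=1 ship[2->3]=1 ship[1->2]=1 ship[0->1]=1 prod=3 -> [17 1 14 1]
Step 8: demand=4,sold=1 ship[2->3]=1 ship[1->2]=1 ship[0->1]=1 prod=3 -> [19 1 14 1]
Step 9: demand=4,sold=1 ship[2->3]=1 ship[1->2]=1 ship[0->1]=1 prod=3 -> [21 1 14 1]
Step 10: demand=4,sold=1 ship[2->3]=1 ship[1->2]=1 ship[0->1]=1 prod=3 -> [23 1 14 1]
Step 11: demand=4,sold=1 ship[2->3]=1 ship[1->2]=1 ship[0->1]=1 prod=3 -> [25 1 14 1]
Step 12: demand=4,sold=1 ship[2->3]=1 ship[1->2]=1 ship[0->1]=1 prod=3 -> [27 1 14 1]
First stockout at step 5

5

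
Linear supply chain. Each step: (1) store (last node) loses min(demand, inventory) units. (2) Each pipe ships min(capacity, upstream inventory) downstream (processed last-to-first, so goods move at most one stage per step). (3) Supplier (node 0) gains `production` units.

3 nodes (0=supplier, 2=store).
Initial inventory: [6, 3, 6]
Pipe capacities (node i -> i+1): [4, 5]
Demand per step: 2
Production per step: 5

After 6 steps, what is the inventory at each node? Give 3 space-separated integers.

Step 1: demand=2,sold=2 ship[1->2]=3 ship[0->1]=4 prod=5 -> inv=[7 4 7]
Step 2: demand=2,sold=2 ship[1->2]=4 ship[0->1]=4 prod=5 -> inv=[8 4 9]
Step 3: demand=2,sold=2 ship[1->2]=4 ship[0->1]=4 prod=5 -> inv=[9 4 11]
Step 4: demand=2,sold=2 ship[1->2]=4 ship[0->1]=4 prod=5 -> inv=[10 4 13]
Step 5: demand=2,sold=2 ship[1->2]=4 ship[0->1]=4 prod=5 -> inv=[11 4 15]
Step 6: demand=2,sold=2 ship[1->2]=4 ship[0->1]=4 prod=5 -> inv=[12 4 17]

12 4 17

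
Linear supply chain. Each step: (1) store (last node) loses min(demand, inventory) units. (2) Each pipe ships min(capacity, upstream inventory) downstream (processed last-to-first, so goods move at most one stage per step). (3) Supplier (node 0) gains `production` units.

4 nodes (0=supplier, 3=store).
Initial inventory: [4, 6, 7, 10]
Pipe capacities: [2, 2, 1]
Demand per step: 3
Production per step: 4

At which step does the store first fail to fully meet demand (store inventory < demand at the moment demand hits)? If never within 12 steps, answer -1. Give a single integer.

Step 1: demand=3,sold=3 ship[2->3]=1 ship[1->2]=2 ship[0->1]=2 prod=4 -> [6 6 8 8]
Step 2: demand=3,sold=3 ship[2->3]=1 ship[1->2]=2 ship[0->1]=2 prod=4 -> [8 6 9 6]
Step 3: demand=3,sold=3 ship[2->3]=1 ship[1->2]=2 ship[0->1]=2 prod=4 -> [10 6 10 4]
Step 4: demand=3,sold=3 ship[2->3]=1 ship[1->2]=2 ship[0->1]=2 prod=4 -> [12 6 11 2]
Step 5: demand=3,sold=2 ship[2->3]=1 ship[1->2]=2 ship[0->1]=2 prod=4 -> [14 6 12 1]
Step 6: demand=3,sold=1 ship[2->3]=1 ship[1->2]=2 ship[0->1]=2 prod=4 -> [16 6 13 1]
Step 7: demand=3,sold=1 ship[2->3]=1 ship[1->2]=2 ship[0->1]=2 prod=4 -> [18 6 14 1]
Step 8: demand=3,sold=1 ship[2->3]=1 ship[1->2]=2 ship[0->1]=2 prod=4 -> [20 6 15 1]
Step 9: demand=3,sold=1 ship[2->3]=1 ship[1->2]=2 ship[0->1]=2 prod=4 -> [22 6 16 1]
Step 10: demand=3,sold=1 ship[2->3]=1 ship[1->2]=2 ship[0->1]=2 prod=4 -> [24 6 17 1]
Step 11: demand=3,sold=1 ship[2->3]=1 ship[1->2]=2 ship[0->1]=2 prod=4 -> [26 6 18 1]
Step 12: demand=3,sold=1 ship[2->3]=1 ship[1->2]=2 ship[0->1]=2 prod=4 -> [28 6 19 1]
First stockout at step 5

5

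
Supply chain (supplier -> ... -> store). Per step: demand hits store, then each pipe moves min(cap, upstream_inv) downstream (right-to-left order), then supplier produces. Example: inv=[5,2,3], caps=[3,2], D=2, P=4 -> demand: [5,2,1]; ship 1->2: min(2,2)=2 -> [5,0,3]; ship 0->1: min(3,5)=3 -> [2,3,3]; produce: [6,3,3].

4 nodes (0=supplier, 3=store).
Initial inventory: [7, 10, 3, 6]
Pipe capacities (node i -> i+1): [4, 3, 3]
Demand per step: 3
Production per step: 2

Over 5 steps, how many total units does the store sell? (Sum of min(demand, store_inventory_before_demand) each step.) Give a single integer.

Step 1: sold=3 (running total=3) -> [5 11 3 6]
Step 2: sold=3 (running total=6) -> [3 12 3 6]
Step 3: sold=3 (running total=9) -> [2 12 3 6]
Step 4: sold=3 (running total=12) -> [2 11 3 6]
Step 5: sold=3 (running total=15) -> [2 10 3 6]

Answer: 15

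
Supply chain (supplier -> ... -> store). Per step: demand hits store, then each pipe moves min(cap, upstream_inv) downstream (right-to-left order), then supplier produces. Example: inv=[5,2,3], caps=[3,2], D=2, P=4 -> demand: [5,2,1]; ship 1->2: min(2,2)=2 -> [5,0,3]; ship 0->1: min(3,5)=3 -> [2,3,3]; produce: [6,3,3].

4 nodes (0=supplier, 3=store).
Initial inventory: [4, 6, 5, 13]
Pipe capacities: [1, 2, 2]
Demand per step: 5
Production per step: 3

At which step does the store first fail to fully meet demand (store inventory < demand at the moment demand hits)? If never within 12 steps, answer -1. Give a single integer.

Step 1: demand=5,sold=5 ship[2->3]=2 ship[1->2]=2 ship[0->1]=1 prod=3 -> [6 5 5 10]
Step 2: demand=5,sold=5 ship[2->3]=2 ship[1->2]=2 ship[0->1]=1 prod=3 -> [8 4 5 7]
Step 3: demand=5,sold=5 ship[2->3]=2 ship[1->2]=2 ship[0->1]=1 prod=3 -> [10 3 5 4]
Step 4: demand=5,sold=4 ship[2->3]=2 ship[1->2]=2 ship[0->1]=1 prod=3 -> [12 2 5 2]
Step 5: demand=5,sold=2 ship[2->3]=2 ship[1->2]=2 ship[0->1]=1 prod=3 -> [14 1 5 2]
Step 6: demand=5,sold=2 ship[2->3]=2 ship[1->2]=1 ship[0->1]=1 prod=3 -> [16 1 4 2]
Step 7: demand=5,sold=2 ship[2->3]=2 ship[1->2]=1 ship[0->1]=1 prod=3 -> [18 1 3 2]
Step 8: demand=5,sold=2 ship[2->3]=2 ship[1->2]=1 ship[0->1]=1 prod=3 -> [20 1 2 2]
Step 9: demand=5,sold=2 ship[2->3]=2 ship[1->2]=1 ship[0->1]=1 prod=3 -> [22 1 1 2]
Step 10: demand=5,sold=2 ship[2->3]=1 ship[1->2]=1 ship[0->1]=1 prod=3 -> [24 1 1 1]
Step 11: demand=5,sold=1 ship[2->3]=1 ship[1->2]=1 ship[0->1]=1 prod=3 -> [26 1 1 1]
Step 12: demand=5,sold=1 ship[2->3]=1 ship[1->2]=1 ship[0->1]=1 prod=3 -> [28 1 1 1]
First stockout at step 4

4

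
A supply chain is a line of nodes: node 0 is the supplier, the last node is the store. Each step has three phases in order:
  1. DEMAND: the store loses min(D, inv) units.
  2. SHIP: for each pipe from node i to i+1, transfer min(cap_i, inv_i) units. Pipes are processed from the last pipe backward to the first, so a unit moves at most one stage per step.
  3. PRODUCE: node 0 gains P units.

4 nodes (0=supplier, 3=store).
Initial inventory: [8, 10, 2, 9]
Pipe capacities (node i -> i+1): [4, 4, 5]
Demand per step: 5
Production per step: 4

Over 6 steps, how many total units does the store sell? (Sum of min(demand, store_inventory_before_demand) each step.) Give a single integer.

Step 1: sold=5 (running total=5) -> [8 10 4 6]
Step 2: sold=5 (running total=10) -> [8 10 4 5]
Step 3: sold=5 (running total=15) -> [8 10 4 4]
Step 4: sold=4 (running total=19) -> [8 10 4 4]
Step 5: sold=4 (running total=23) -> [8 10 4 4]
Step 6: sold=4 (running total=27) -> [8 10 4 4]

Answer: 27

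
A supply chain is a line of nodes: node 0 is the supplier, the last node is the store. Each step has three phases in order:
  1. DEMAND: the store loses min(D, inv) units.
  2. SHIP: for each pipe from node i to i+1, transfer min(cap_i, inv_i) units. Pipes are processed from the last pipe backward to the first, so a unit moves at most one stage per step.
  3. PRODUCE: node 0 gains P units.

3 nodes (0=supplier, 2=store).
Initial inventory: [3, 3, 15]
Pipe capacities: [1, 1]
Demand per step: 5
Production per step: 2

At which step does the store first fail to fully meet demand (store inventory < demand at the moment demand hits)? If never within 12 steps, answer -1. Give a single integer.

Step 1: demand=5,sold=5 ship[1->2]=1 ship[0->1]=1 prod=2 -> [4 3 11]
Step 2: demand=5,sold=5 ship[1->2]=1 ship[0->1]=1 prod=2 -> [5 3 7]
Step 3: demand=5,sold=5 ship[1->2]=1 ship[0->1]=1 prod=2 -> [6 3 3]
Step 4: demand=5,sold=3 ship[1->2]=1 ship[0->1]=1 prod=2 -> [7 3 1]
Step 5: demand=5,sold=1 ship[1->2]=1 ship[0->1]=1 prod=2 -> [8 3 1]
Step 6: demand=5,sold=1 ship[1->2]=1 ship[0->1]=1 prod=2 -> [9 3 1]
Step 7: demand=5,sold=1 ship[1->2]=1 ship[0->1]=1 prod=2 -> [10 3 1]
Step 8: demand=5,sold=1 ship[1->2]=1 ship[0->1]=1 prod=2 -> [11 3 1]
Step 9: demand=5,sold=1 ship[1->2]=1 ship[0->1]=1 prod=2 -> [12 3 1]
Step 10: demand=5,sold=1 ship[1->2]=1 ship[0->1]=1 prod=2 -> [13 3 1]
Step 11: demand=5,sold=1 ship[1->2]=1 ship[0->1]=1 prod=2 -> [14 3 1]
Step 12: demand=5,sold=1 ship[1->2]=1 ship[0->1]=1 prod=2 -> [15 3 1]
First stockout at step 4

4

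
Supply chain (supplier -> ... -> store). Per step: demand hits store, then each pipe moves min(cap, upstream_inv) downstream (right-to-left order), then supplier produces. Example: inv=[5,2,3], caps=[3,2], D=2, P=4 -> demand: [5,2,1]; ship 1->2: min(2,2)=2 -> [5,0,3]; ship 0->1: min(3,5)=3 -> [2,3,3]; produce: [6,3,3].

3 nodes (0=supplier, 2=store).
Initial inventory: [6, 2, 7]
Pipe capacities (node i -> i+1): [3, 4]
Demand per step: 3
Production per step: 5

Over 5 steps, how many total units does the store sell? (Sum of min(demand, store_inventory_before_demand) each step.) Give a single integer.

Answer: 15

Derivation:
Step 1: sold=3 (running total=3) -> [8 3 6]
Step 2: sold=3 (running total=6) -> [10 3 6]
Step 3: sold=3 (running total=9) -> [12 3 6]
Step 4: sold=3 (running total=12) -> [14 3 6]
Step 5: sold=3 (running total=15) -> [16 3 6]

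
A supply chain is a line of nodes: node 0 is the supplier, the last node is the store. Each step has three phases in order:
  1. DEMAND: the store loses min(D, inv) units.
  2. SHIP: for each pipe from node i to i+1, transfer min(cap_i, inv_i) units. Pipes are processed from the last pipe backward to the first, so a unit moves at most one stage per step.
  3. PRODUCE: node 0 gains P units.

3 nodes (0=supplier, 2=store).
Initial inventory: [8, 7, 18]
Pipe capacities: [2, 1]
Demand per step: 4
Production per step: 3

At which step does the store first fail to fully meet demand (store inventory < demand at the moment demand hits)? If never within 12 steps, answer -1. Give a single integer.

Step 1: demand=4,sold=4 ship[1->2]=1 ship[0->1]=2 prod=3 -> [9 8 15]
Step 2: demand=4,sold=4 ship[1->2]=1 ship[0->1]=2 prod=3 -> [10 9 12]
Step 3: demand=4,sold=4 ship[1->2]=1 ship[0->1]=2 prod=3 -> [11 10 9]
Step 4: demand=4,sold=4 ship[1->2]=1 ship[0->1]=2 prod=3 -> [12 11 6]
Step 5: demand=4,sold=4 ship[1->2]=1 ship[0->1]=2 prod=3 -> [13 12 3]
Step 6: demand=4,sold=3 ship[1->2]=1 ship[0->1]=2 prod=3 -> [14 13 1]
Step 7: demand=4,sold=1 ship[1->2]=1 ship[0->1]=2 prod=3 -> [15 14 1]
Step 8: demand=4,sold=1 ship[1->2]=1 ship[0->1]=2 prod=3 -> [16 15 1]
Step 9: demand=4,sold=1 ship[1->2]=1 ship[0->1]=2 prod=3 -> [17 16 1]
Step 10: demand=4,sold=1 ship[1->2]=1 ship[0->1]=2 prod=3 -> [18 17 1]
Step 11: demand=4,sold=1 ship[1->2]=1 ship[0->1]=2 prod=3 -> [19 18 1]
Step 12: demand=4,sold=1 ship[1->2]=1 ship[0->1]=2 prod=3 -> [20 19 1]
First stockout at step 6

6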